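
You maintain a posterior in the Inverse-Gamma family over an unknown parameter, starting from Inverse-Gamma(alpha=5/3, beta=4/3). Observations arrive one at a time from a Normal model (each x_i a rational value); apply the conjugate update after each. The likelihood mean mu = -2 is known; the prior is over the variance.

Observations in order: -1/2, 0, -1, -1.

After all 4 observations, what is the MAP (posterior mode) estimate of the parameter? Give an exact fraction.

obs 1: x=-1/2 → posterior Inverse-Gamma(13/6, 59/24)
obs 2: x=0 → posterior Inverse-Gamma(8/3, 107/24)
obs 3: x=-1 → posterior Inverse-Gamma(19/6, 119/24)
obs 4: x=-1 → posterior Inverse-Gamma(11/3, 131/24)

131/112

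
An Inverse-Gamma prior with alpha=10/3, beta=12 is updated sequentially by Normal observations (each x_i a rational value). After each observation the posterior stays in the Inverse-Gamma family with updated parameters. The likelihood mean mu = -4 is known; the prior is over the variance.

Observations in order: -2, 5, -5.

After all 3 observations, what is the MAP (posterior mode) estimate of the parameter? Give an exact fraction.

obs 1: x=-2 → posterior Inverse-Gamma(23/6, 14)
obs 2: x=5 → posterior Inverse-Gamma(13/3, 109/2)
obs 3: x=-5 → posterior Inverse-Gamma(29/6, 55)

66/7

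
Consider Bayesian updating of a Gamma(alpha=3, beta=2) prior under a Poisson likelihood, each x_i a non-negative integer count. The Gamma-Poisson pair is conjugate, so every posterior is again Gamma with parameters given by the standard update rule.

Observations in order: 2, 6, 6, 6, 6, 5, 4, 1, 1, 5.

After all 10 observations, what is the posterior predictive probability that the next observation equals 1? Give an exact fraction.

164576789460397673852133703619476387531234675261440/1743388617272249143997555461487119439669521095365209

obs 1: x=2 → posterior Gamma(5, 3)
obs 2: x=6 → posterior Gamma(11, 4)
obs 3: x=6 → posterior Gamma(17, 5)
obs 4: x=6 → posterior Gamma(23, 6)
obs 5: x=6 → posterior Gamma(29, 7)
obs 6: x=5 → posterior Gamma(34, 8)
obs 7: x=4 → posterior Gamma(38, 9)
obs 8: x=1 → posterior Gamma(39, 10)
obs 9: x=1 → posterior Gamma(40, 11)
obs 10: x=5 → posterior Gamma(45, 12)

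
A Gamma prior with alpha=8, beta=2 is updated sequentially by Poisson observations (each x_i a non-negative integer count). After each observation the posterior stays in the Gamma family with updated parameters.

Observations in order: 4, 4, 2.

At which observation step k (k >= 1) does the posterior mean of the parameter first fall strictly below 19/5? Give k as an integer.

obs 1: x=4 → posterior Gamma(12, 3)
obs 2: x=4 → posterior Gamma(16, 4)
obs 3: x=2 → posterior Gamma(18, 5)

k = 3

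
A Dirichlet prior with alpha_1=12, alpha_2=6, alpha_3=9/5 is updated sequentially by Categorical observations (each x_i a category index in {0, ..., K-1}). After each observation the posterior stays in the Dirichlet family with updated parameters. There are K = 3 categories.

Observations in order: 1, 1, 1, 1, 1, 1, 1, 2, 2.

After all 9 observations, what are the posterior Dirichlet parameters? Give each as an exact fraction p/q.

obs 1: x=1 → posterior Dirichlet(12, 7, 9/5)
obs 2: x=1 → posterior Dirichlet(12, 8, 9/5)
obs 3: x=1 → posterior Dirichlet(12, 9, 9/5)
obs 4: x=1 → posterior Dirichlet(12, 10, 9/5)
obs 5: x=1 → posterior Dirichlet(12, 11, 9/5)
obs 6: x=1 → posterior Dirichlet(12, 12, 9/5)
obs 7: x=1 → posterior Dirichlet(12, 13, 9/5)
obs 8: x=2 → posterior Dirichlet(12, 13, 14/5)
obs 9: x=2 → posterior Dirichlet(12, 13, 19/5)

alpha_1=12, alpha_2=13, alpha_3=19/5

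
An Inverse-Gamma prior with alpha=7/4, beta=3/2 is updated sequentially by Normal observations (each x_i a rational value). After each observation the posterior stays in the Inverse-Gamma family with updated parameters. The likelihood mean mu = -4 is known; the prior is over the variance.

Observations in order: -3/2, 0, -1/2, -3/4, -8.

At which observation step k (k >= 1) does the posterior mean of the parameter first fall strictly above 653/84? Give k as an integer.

obs 1: x=-3/2 → posterior Inverse-Gamma(9/4, 37/8)
obs 2: x=0 → posterior Inverse-Gamma(11/4, 101/8)
obs 3: x=-1/2 → posterior Inverse-Gamma(13/4, 75/4)
obs 4: x=-3/4 → posterior Inverse-Gamma(15/4, 769/32)
obs 5: x=-8 → posterior Inverse-Gamma(17/4, 1025/32)

k = 3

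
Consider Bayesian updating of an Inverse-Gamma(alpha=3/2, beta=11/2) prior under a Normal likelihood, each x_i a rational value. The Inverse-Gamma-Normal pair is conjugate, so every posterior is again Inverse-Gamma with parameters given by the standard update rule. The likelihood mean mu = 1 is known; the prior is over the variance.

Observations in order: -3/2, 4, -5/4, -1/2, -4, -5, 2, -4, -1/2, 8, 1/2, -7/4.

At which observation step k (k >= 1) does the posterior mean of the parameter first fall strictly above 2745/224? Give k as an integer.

k = 6

obs 1: x=-3/2 → posterior Inverse-Gamma(2, 69/8)
obs 2: x=4 → posterior Inverse-Gamma(5/2, 105/8)
obs 3: x=-5/4 → posterior Inverse-Gamma(3, 501/32)
obs 4: x=-1/2 → posterior Inverse-Gamma(7/2, 537/32)
obs 5: x=-4 → posterior Inverse-Gamma(4, 937/32)
obs 6: x=-5 → posterior Inverse-Gamma(9/2, 1513/32)
obs 7: x=2 → posterior Inverse-Gamma(5, 1529/32)
obs 8: x=-4 → posterior Inverse-Gamma(11/2, 1929/32)
obs 9: x=-1/2 → posterior Inverse-Gamma(6, 1965/32)
obs 10: x=8 → posterior Inverse-Gamma(13/2, 2749/32)
obs 11: x=1/2 → posterior Inverse-Gamma(7, 2753/32)
obs 12: x=-7/4 → posterior Inverse-Gamma(15/2, 1437/16)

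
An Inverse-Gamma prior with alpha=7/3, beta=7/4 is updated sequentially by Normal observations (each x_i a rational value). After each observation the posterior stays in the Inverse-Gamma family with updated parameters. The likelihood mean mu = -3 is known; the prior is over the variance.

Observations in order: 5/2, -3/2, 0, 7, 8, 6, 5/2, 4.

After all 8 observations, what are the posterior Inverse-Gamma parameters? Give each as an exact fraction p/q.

alpha=19/3, beta=1705/8

obs 1: x=5/2 → posterior Inverse-Gamma(17/6, 135/8)
obs 2: x=-3/2 → posterior Inverse-Gamma(10/3, 18)
obs 3: x=0 → posterior Inverse-Gamma(23/6, 45/2)
obs 4: x=7 → posterior Inverse-Gamma(13/3, 145/2)
obs 5: x=8 → posterior Inverse-Gamma(29/6, 133)
obs 6: x=6 → posterior Inverse-Gamma(16/3, 347/2)
obs 7: x=5/2 → posterior Inverse-Gamma(35/6, 1509/8)
obs 8: x=4 → posterior Inverse-Gamma(19/3, 1705/8)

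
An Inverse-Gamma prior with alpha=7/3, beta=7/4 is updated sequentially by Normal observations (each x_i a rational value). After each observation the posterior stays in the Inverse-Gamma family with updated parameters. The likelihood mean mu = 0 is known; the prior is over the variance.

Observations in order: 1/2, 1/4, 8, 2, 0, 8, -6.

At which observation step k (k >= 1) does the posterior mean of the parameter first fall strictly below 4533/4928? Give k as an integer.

obs 1: x=1/2 → posterior Inverse-Gamma(17/6, 15/8)
obs 2: x=1/4 → posterior Inverse-Gamma(10/3, 61/32)
obs 3: x=8 → posterior Inverse-Gamma(23/6, 1085/32)
obs 4: x=2 → posterior Inverse-Gamma(13/3, 1149/32)
obs 5: x=0 → posterior Inverse-Gamma(29/6, 1149/32)
obs 6: x=8 → posterior Inverse-Gamma(16/3, 2173/32)
obs 7: x=-6 → posterior Inverse-Gamma(35/6, 2749/32)

k = 2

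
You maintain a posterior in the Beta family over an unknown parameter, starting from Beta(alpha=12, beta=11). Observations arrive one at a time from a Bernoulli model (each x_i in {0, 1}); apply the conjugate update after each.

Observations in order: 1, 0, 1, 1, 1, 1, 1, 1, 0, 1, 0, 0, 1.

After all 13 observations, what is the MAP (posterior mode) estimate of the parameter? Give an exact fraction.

obs 1: x=1 → posterior Beta(13, 11)
obs 2: x=0 → posterior Beta(13, 12)
obs 3: x=1 → posterior Beta(14, 12)
obs 4: x=1 → posterior Beta(15, 12)
obs 5: x=1 → posterior Beta(16, 12)
obs 6: x=1 → posterior Beta(17, 12)
obs 7: x=1 → posterior Beta(18, 12)
obs 8: x=1 → posterior Beta(19, 12)
obs 9: x=0 → posterior Beta(19, 13)
obs 10: x=1 → posterior Beta(20, 13)
obs 11: x=0 → posterior Beta(20, 14)
obs 12: x=0 → posterior Beta(20, 15)
obs 13: x=1 → posterior Beta(21, 15)

10/17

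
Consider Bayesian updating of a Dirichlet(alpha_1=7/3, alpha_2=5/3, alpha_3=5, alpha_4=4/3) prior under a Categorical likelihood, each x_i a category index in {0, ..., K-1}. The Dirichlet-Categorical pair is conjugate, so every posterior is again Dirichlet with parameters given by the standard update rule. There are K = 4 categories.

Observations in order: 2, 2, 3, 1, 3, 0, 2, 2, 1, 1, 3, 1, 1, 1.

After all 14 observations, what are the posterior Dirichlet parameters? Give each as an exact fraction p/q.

obs 1: x=2 → posterior Dirichlet(7/3, 5/3, 6, 4/3)
obs 2: x=2 → posterior Dirichlet(7/3, 5/3, 7, 4/3)
obs 3: x=3 → posterior Dirichlet(7/3, 5/3, 7, 7/3)
obs 4: x=1 → posterior Dirichlet(7/3, 8/3, 7, 7/3)
obs 5: x=3 → posterior Dirichlet(7/3, 8/3, 7, 10/3)
obs 6: x=0 → posterior Dirichlet(10/3, 8/3, 7, 10/3)
obs 7: x=2 → posterior Dirichlet(10/3, 8/3, 8, 10/3)
obs 8: x=2 → posterior Dirichlet(10/3, 8/3, 9, 10/3)
obs 9: x=1 → posterior Dirichlet(10/3, 11/3, 9, 10/3)
obs 10: x=1 → posterior Dirichlet(10/3, 14/3, 9, 10/3)
obs 11: x=3 → posterior Dirichlet(10/3, 14/3, 9, 13/3)
obs 12: x=1 → posterior Dirichlet(10/3, 17/3, 9, 13/3)
obs 13: x=1 → posterior Dirichlet(10/3, 20/3, 9, 13/3)
obs 14: x=1 → posterior Dirichlet(10/3, 23/3, 9, 13/3)

alpha_1=10/3, alpha_2=23/3, alpha_3=9, alpha_4=13/3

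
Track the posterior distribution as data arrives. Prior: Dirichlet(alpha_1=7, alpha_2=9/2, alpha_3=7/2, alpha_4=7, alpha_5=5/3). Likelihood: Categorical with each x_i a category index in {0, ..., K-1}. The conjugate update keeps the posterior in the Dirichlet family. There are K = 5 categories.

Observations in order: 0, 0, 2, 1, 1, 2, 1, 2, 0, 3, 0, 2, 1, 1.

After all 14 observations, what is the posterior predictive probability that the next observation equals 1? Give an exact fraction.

obs 1: x=0 → posterior Dirichlet(8, 9/2, 7/2, 7, 5/3)
obs 2: x=0 → posterior Dirichlet(9, 9/2, 7/2, 7, 5/3)
obs 3: x=2 → posterior Dirichlet(9, 9/2, 9/2, 7, 5/3)
obs 4: x=1 → posterior Dirichlet(9, 11/2, 9/2, 7, 5/3)
obs 5: x=1 → posterior Dirichlet(9, 13/2, 9/2, 7, 5/3)
obs 6: x=2 → posterior Dirichlet(9, 13/2, 11/2, 7, 5/3)
obs 7: x=1 → posterior Dirichlet(9, 15/2, 11/2, 7, 5/3)
obs 8: x=2 → posterior Dirichlet(9, 15/2, 13/2, 7, 5/3)
obs 9: x=0 → posterior Dirichlet(10, 15/2, 13/2, 7, 5/3)
obs 10: x=3 → posterior Dirichlet(10, 15/2, 13/2, 8, 5/3)
obs 11: x=0 → posterior Dirichlet(11, 15/2, 13/2, 8, 5/3)
obs 12: x=2 → posterior Dirichlet(11, 15/2, 15/2, 8, 5/3)
obs 13: x=1 → posterior Dirichlet(11, 17/2, 15/2, 8, 5/3)
obs 14: x=1 → posterior Dirichlet(11, 19/2, 15/2, 8, 5/3)

57/226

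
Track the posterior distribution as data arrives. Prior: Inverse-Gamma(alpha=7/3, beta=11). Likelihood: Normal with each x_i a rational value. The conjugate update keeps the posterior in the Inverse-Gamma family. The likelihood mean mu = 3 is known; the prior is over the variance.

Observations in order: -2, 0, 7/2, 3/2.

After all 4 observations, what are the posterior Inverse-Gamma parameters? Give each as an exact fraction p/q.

obs 1: x=-2 → posterior Inverse-Gamma(17/6, 47/2)
obs 2: x=0 → posterior Inverse-Gamma(10/3, 28)
obs 3: x=7/2 → posterior Inverse-Gamma(23/6, 225/8)
obs 4: x=3/2 → posterior Inverse-Gamma(13/3, 117/4)

alpha=13/3, beta=117/4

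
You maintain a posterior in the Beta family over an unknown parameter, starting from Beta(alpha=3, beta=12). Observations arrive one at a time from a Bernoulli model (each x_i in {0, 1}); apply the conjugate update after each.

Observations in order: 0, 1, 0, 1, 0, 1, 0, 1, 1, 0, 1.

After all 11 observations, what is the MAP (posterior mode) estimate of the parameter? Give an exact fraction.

1/3

obs 1: x=0 → posterior Beta(3, 13)
obs 2: x=1 → posterior Beta(4, 13)
obs 3: x=0 → posterior Beta(4, 14)
obs 4: x=1 → posterior Beta(5, 14)
obs 5: x=0 → posterior Beta(5, 15)
obs 6: x=1 → posterior Beta(6, 15)
obs 7: x=0 → posterior Beta(6, 16)
obs 8: x=1 → posterior Beta(7, 16)
obs 9: x=1 → posterior Beta(8, 16)
obs 10: x=0 → posterior Beta(8, 17)
obs 11: x=1 → posterior Beta(9, 17)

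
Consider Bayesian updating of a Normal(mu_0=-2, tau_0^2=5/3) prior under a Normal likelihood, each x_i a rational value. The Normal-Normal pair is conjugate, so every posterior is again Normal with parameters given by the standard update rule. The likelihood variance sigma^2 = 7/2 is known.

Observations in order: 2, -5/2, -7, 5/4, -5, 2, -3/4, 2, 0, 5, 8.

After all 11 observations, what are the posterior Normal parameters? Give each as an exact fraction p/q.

obs 1: x=2 → posterior Normal(-22/31, 35/31)
obs 2: x=-5/2 → posterior Normal(-47/41, 35/41)
obs 3: x=-7 → posterior Normal(-39/17, 35/51)
obs 4: x=5/4 → posterior Normal(-209/122, 35/61)
obs 5: x=-5 → posterior Normal(-309/142, 35/71)
obs 6: x=2 → posterior Normal(-269/162, 35/81)
obs 7: x=-3/4 → posterior Normal(-142/91, 5/13)
obs 8: x=2 → posterior Normal(-122/101, 35/101)
obs 9: x=0 → posterior Normal(-122/111, 35/111)
obs 10: x=5 → posterior Normal(-72/121, 35/121)
obs 11: x=8 → posterior Normal(8/131, 35/131)

mu_0=8/131, tau_0^2=35/131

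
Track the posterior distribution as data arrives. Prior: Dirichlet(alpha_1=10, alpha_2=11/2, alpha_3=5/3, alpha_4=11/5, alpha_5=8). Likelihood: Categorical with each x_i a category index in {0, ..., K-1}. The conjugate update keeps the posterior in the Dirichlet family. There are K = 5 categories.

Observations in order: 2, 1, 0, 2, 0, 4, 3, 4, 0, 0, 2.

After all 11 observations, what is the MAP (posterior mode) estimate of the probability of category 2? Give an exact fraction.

obs 1: x=2 → posterior Dirichlet(10, 11/2, 8/3, 11/5, 8)
obs 2: x=1 → posterior Dirichlet(10, 13/2, 8/3, 11/5, 8)
obs 3: x=0 → posterior Dirichlet(11, 13/2, 8/3, 11/5, 8)
obs 4: x=2 → posterior Dirichlet(11, 13/2, 11/3, 11/5, 8)
obs 5: x=0 → posterior Dirichlet(12, 13/2, 11/3, 11/5, 8)
obs 6: x=4 → posterior Dirichlet(12, 13/2, 11/3, 11/5, 9)
obs 7: x=3 → posterior Dirichlet(12, 13/2, 11/3, 16/5, 9)
obs 8: x=4 → posterior Dirichlet(12, 13/2, 11/3, 16/5, 10)
obs 9: x=0 → posterior Dirichlet(13, 13/2, 11/3, 16/5, 10)
obs 10: x=0 → posterior Dirichlet(14, 13/2, 11/3, 16/5, 10)
obs 11: x=2 → posterior Dirichlet(14, 13/2, 14/3, 16/5, 10)

10/91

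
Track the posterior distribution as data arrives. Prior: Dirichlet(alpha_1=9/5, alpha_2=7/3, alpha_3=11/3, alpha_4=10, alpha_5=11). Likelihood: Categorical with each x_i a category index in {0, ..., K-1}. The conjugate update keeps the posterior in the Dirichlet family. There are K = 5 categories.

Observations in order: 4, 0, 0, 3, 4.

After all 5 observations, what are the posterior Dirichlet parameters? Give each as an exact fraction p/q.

alpha_1=19/5, alpha_2=7/3, alpha_3=11/3, alpha_4=11, alpha_5=13

obs 1: x=4 → posterior Dirichlet(9/5, 7/3, 11/3, 10, 12)
obs 2: x=0 → posterior Dirichlet(14/5, 7/3, 11/3, 10, 12)
obs 3: x=0 → posterior Dirichlet(19/5, 7/3, 11/3, 10, 12)
obs 4: x=3 → posterior Dirichlet(19/5, 7/3, 11/3, 11, 12)
obs 5: x=4 → posterior Dirichlet(19/5, 7/3, 11/3, 11, 13)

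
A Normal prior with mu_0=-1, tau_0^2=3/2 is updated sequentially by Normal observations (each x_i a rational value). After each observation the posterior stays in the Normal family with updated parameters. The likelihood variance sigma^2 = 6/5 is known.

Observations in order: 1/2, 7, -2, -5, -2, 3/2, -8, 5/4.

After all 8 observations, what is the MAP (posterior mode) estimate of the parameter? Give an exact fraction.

obs 1: x=1/2 → posterior Normal(-1/6, 2/3)
obs 2: x=7 → posterior Normal(67/28, 3/7)
obs 3: x=-2 → posterior Normal(47/38, 6/19)
obs 4: x=-5 → posterior Normal(-1/16, 1/4)
obs 5: x=-2 → posterior Normal(-23/58, 6/29)
obs 6: x=3/2 → posterior Normal(-2/17, 3/17)
obs 7: x=-8 → posterior Normal(-44/39, 2/13)
obs 8: x=5/4 → posterior Normal(-151/176, 3/22)

-151/176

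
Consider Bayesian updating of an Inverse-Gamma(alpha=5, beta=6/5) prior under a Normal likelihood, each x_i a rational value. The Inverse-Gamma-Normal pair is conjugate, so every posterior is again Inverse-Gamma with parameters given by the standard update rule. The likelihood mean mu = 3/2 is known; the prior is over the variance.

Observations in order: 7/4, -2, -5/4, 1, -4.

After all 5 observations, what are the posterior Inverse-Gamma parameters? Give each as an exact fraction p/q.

obs 1: x=7/4 → posterior Inverse-Gamma(11/2, 197/160)
obs 2: x=-2 → posterior Inverse-Gamma(6, 1177/160)
obs 3: x=-5/4 → posterior Inverse-Gamma(13/2, 891/80)
obs 4: x=1 → posterior Inverse-Gamma(7, 901/80)
obs 5: x=-4 → posterior Inverse-Gamma(15/2, 2111/80)

alpha=15/2, beta=2111/80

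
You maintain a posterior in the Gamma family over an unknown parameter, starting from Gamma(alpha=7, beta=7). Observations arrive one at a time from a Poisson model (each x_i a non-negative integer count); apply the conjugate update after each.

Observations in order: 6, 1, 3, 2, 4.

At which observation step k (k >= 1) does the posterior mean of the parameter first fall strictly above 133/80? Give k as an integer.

obs 1: x=6 → posterior Gamma(13, 8)
obs 2: x=1 → posterior Gamma(14, 9)
obs 3: x=3 → posterior Gamma(17, 10)
obs 4: x=2 → posterior Gamma(19, 11)
obs 5: x=4 → posterior Gamma(23, 12)

k = 3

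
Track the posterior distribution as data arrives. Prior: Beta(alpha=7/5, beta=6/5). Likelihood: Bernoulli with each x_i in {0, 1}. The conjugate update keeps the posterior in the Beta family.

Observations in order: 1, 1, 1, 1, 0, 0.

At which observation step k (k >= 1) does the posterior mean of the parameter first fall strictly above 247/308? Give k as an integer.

obs 1: x=1 → posterior Beta(12/5, 6/5)
obs 2: x=1 → posterior Beta(17/5, 6/5)
obs 3: x=1 → posterior Beta(22/5, 6/5)
obs 4: x=1 → posterior Beta(27/5, 6/5)
obs 5: x=0 → posterior Beta(27/5, 11/5)
obs 6: x=0 → posterior Beta(27/5, 16/5)

k = 4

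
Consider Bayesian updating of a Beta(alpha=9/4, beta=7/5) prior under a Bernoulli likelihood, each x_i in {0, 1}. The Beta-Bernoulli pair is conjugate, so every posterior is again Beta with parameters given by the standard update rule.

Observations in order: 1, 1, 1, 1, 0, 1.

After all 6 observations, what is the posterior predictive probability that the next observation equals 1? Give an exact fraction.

obs 1: x=1 → posterior Beta(13/4, 7/5)
obs 2: x=1 → posterior Beta(17/4, 7/5)
obs 3: x=1 → posterior Beta(21/4, 7/5)
obs 4: x=1 → posterior Beta(25/4, 7/5)
obs 5: x=0 → posterior Beta(25/4, 12/5)
obs 6: x=1 → posterior Beta(29/4, 12/5)

145/193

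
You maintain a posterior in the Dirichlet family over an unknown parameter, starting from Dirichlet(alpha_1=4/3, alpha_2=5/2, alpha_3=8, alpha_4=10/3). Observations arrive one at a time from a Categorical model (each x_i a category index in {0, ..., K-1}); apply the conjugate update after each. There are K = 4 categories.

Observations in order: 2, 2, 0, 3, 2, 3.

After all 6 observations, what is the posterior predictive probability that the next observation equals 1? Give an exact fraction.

obs 1: x=2 → posterior Dirichlet(4/3, 5/2, 9, 10/3)
obs 2: x=2 → posterior Dirichlet(4/3, 5/2, 10, 10/3)
obs 3: x=0 → posterior Dirichlet(7/3, 5/2, 10, 10/3)
obs 4: x=3 → posterior Dirichlet(7/3, 5/2, 10, 13/3)
obs 5: x=2 → posterior Dirichlet(7/3, 5/2, 11, 13/3)
obs 6: x=3 → posterior Dirichlet(7/3, 5/2, 11, 16/3)

15/127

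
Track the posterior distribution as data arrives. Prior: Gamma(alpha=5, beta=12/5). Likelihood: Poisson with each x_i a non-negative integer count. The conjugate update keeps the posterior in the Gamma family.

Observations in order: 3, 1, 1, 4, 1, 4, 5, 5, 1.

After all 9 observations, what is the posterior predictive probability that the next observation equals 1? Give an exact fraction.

3558827465165881302604126228207950284780415016433343675/18327886165296381817380980351835033630345588173537542144

obs 1: x=3 → posterior Gamma(8, 17/5)
obs 2: x=1 → posterior Gamma(9, 22/5)
obs 3: x=1 → posterior Gamma(10, 27/5)
obs 4: x=4 → posterior Gamma(14, 32/5)
obs 5: x=1 → posterior Gamma(15, 37/5)
obs 6: x=4 → posterior Gamma(19, 42/5)
obs 7: x=5 → posterior Gamma(24, 47/5)
obs 8: x=5 → posterior Gamma(29, 52/5)
obs 9: x=1 → posterior Gamma(30, 57/5)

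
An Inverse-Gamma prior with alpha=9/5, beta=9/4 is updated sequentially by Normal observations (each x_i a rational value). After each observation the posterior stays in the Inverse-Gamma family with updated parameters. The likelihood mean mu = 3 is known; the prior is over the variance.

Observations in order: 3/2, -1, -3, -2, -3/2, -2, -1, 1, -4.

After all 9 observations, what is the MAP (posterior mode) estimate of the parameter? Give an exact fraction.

obs 1: x=3/2 → posterior Inverse-Gamma(23/10, 27/8)
obs 2: x=-1 → posterior Inverse-Gamma(14/5, 91/8)
obs 3: x=-3 → posterior Inverse-Gamma(33/10, 235/8)
obs 4: x=-2 → posterior Inverse-Gamma(19/5, 335/8)
obs 5: x=-3/2 → posterior Inverse-Gamma(43/10, 52)
obs 6: x=-2 → posterior Inverse-Gamma(24/5, 129/2)
obs 7: x=-1 → posterior Inverse-Gamma(53/10, 145/2)
obs 8: x=1 → posterior Inverse-Gamma(29/5, 149/2)
obs 9: x=-4 → posterior Inverse-Gamma(63/10, 99)

990/73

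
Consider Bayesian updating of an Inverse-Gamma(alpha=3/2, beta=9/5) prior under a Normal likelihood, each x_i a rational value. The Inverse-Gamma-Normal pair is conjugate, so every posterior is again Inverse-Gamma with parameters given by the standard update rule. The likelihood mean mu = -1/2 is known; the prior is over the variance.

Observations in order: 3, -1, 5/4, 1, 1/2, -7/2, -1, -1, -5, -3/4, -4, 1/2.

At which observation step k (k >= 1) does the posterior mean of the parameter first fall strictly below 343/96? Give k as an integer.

obs 1: x=3 → posterior Inverse-Gamma(2, 317/40)
obs 2: x=-1 → posterior Inverse-Gamma(5/2, 161/20)
obs 3: x=5/4 → posterior Inverse-Gamma(3, 1533/160)
obs 4: x=1 → posterior Inverse-Gamma(7/2, 1713/160)
obs 5: x=1/2 → posterior Inverse-Gamma(4, 1793/160)
obs 6: x=-7/2 → posterior Inverse-Gamma(9/2, 2513/160)
obs 7: x=-1 → posterior Inverse-Gamma(5, 2533/160)
obs 8: x=-1 → posterior Inverse-Gamma(11/2, 2553/160)
obs 9: x=-5 → posterior Inverse-Gamma(6, 4173/160)
obs 10: x=-3/4 → posterior Inverse-Gamma(13/2, 2089/80)
obs 11: x=-4 → posterior Inverse-Gamma(7, 2579/80)
obs 12: x=1/2 → posterior Inverse-Gamma(15/2, 2619/80)

k = 8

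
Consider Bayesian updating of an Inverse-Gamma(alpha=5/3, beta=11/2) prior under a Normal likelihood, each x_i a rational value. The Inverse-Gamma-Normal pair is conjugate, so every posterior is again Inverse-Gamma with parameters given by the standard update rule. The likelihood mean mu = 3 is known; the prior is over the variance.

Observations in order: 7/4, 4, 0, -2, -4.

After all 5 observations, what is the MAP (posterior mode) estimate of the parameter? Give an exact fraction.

4635/496

obs 1: x=7/4 → posterior Inverse-Gamma(13/6, 201/32)
obs 2: x=4 → posterior Inverse-Gamma(8/3, 217/32)
obs 3: x=0 → posterior Inverse-Gamma(19/6, 361/32)
obs 4: x=-2 → posterior Inverse-Gamma(11/3, 761/32)
obs 5: x=-4 → posterior Inverse-Gamma(25/6, 1545/32)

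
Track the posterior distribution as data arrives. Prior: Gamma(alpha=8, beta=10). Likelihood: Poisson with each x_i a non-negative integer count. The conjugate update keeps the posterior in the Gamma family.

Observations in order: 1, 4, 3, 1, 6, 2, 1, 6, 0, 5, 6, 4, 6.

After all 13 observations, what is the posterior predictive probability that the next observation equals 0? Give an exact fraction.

obs 1: x=1 → posterior Gamma(9, 11)
obs 2: x=4 → posterior Gamma(13, 12)
obs 3: x=3 → posterior Gamma(16, 13)
obs 4: x=1 → posterior Gamma(17, 14)
obs 5: x=6 → posterior Gamma(23, 15)
obs 6: x=2 → posterior Gamma(25, 16)
obs 7: x=1 → posterior Gamma(26, 17)
obs 8: x=6 → posterior Gamma(32, 18)
obs 9: x=0 → posterior Gamma(32, 19)
obs 10: x=5 → posterior Gamma(37, 20)
obs 11: x=6 → posterior Gamma(43, 21)
obs 12: x=4 → posterior Gamma(47, 22)
obs 13: x=6 → posterior Gamma(53, 23)

1484483274903662123910649371787557388904646690575971276894120737141310583/14164322640050739813527615873101833956776014430996525822459444296966733824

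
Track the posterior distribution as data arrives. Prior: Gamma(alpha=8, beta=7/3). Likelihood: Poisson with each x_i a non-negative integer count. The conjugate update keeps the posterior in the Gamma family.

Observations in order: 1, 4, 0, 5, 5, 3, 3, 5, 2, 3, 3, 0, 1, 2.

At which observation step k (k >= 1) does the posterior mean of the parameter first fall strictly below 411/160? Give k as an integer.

k = 3

obs 1: x=1 → posterior Gamma(9, 10/3)
obs 2: x=4 → posterior Gamma(13, 13/3)
obs 3: x=0 → posterior Gamma(13, 16/3)
obs 4: x=5 → posterior Gamma(18, 19/3)
obs 5: x=5 → posterior Gamma(23, 22/3)
obs 6: x=3 → posterior Gamma(26, 25/3)
obs 7: x=3 → posterior Gamma(29, 28/3)
obs 8: x=5 → posterior Gamma(34, 31/3)
obs 9: x=2 → posterior Gamma(36, 34/3)
obs 10: x=3 → posterior Gamma(39, 37/3)
obs 11: x=3 → posterior Gamma(42, 40/3)
obs 12: x=0 → posterior Gamma(42, 43/3)
obs 13: x=1 → posterior Gamma(43, 46/3)
obs 14: x=2 → posterior Gamma(45, 49/3)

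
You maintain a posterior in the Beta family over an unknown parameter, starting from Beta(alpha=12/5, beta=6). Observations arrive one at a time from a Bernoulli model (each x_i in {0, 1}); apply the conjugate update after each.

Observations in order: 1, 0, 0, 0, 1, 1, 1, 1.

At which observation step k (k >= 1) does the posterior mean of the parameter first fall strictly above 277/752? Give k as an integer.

obs 1: x=1 → posterior Beta(17/5, 6)
obs 2: x=0 → posterior Beta(17/5, 7)
obs 3: x=0 → posterior Beta(17/5, 8)
obs 4: x=0 → posterior Beta(17/5, 9)
obs 5: x=1 → posterior Beta(22/5, 9)
obs 6: x=1 → posterior Beta(27/5, 9)
obs 7: x=1 → posterior Beta(32/5, 9)
obs 8: x=1 → posterior Beta(37/5, 9)

k = 6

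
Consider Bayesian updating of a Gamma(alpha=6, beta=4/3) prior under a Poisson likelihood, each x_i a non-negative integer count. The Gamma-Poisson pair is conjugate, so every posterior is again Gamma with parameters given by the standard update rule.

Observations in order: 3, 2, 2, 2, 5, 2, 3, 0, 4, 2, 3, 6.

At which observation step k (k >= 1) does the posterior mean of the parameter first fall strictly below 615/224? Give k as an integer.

obs 1: x=3 → posterior Gamma(9, 7/3)
obs 2: x=2 → posterior Gamma(11, 10/3)
obs 3: x=2 → posterior Gamma(13, 13/3)
obs 4: x=2 → posterior Gamma(15, 16/3)
obs 5: x=5 → posterior Gamma(20, 19/3)
obs 6: x=2 → posterior Gamma(22, 22/3)
obs 7: x=3 → posterior Gamma(25, 25/3)
obs 8: x=0 → posterior Gamma(25, 28/3)
obs 9: x=4 → posterior Gamma(29, 31/3)
obs 10: x=2 → posterior Gamma(31, 34/3)
obs 11: x=3 → posterior Gamma(34, 37/3)
obs 12: x=6 → posterior Gamma(40, 40/3)

k = 8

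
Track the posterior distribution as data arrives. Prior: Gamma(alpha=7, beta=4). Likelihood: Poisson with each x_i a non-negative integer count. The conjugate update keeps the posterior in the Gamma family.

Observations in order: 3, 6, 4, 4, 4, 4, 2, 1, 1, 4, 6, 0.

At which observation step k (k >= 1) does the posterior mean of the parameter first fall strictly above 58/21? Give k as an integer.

k = 3

obs 1: x=3 → posterior Gamma(10, 5)
obs 2: x=6 → posterior Gamma(16, 6)
obs 3: x=4 → posterior Gamma(20, 7)
obs 4: x=4 → posterior Gamma(24, 8)
obs 5: x=4 → posterior Gamma(28, 9)
obs 6: x=4 → posterior Gamma(32, 10)
obs 7: x=2 → posterior Gamma(34, 11)
obs 8: x=1 → posterior Gamma(35, 12)
obs 9: x=1 → posterior Gamma(36, 13)
obs 10: x=4 → posterior Gamma(40, 14)
obs 11: x=6 → posterior Gamma(46, 15)
obs 12: x=0 → posterior Gamma(46, 16)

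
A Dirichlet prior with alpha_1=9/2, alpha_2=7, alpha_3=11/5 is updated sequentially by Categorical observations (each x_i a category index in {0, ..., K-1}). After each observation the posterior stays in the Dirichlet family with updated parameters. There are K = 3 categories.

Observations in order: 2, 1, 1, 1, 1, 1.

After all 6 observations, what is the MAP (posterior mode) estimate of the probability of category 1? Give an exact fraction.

110/167

obs 1: x=2 → posterior Dirichlet(9/2, 7, 16/5)
obs 2: x=1 → posterior Dirichlet(9/2, 8, 16/5)
obs 3: x=1 → posterior Dirichlet(9/2, 9, 16/5)
obs 4: x=1 → posterior Dirichlet(9/2, 10, 16/5)
obs 5: x=1 → posterior Dirichlet(9/2, 11, 16/5)
obs 6: x=1 → posterior Dirichlet(9/2, 12, 16/5)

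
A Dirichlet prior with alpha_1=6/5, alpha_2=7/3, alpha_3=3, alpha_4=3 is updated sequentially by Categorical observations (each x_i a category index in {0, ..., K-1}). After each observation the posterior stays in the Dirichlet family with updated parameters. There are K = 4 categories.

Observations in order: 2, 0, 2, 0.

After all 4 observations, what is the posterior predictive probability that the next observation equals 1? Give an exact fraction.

5/29

obs 1: x=2 → posterior Dirichlet(6/5, 7/3, 4, 3)
obs 2: x=0 → posterior Dirichlet(11/5, 7/3, 4, 3)
obs 3: x=2 → posterior Dirichlet(11/5, 7/3, 5, 3)
obs 4: x=0 → posterior Dirichlet(16/5, 7/3, 5, 3)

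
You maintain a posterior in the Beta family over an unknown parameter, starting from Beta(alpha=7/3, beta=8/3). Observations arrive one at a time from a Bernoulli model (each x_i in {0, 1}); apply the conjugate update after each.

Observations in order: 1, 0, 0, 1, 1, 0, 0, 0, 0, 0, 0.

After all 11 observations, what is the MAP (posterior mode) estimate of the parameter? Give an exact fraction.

obs 1: x=1 → posterior Beta(10/3, 8/3)
obs 2: x=0 → posterior Beta(10/3, 11/3)
obs 3: x=0 → posterior Beta(10/3, 14/3)
obs 4: x=1 → posterior Beta(13/3, 14/3)
obs 5: x=1 → posterior Beta(16/3, 14/3)
obs 6: x=0 → posterior Beta(16/3, 17/3)
obs 7: x=0 → posterior Beta(16/3, 20/3)
obs 8: x=0 → posterior Beta(16/3, 23/3)
obs 9: x=0 → posterior Beta(16/3, 26/3)
obs 10: x=0 → posterior Beta(16/3, 29/3)
obs 11: x=0 → posterior Beta(16/3, 32/3)

13/42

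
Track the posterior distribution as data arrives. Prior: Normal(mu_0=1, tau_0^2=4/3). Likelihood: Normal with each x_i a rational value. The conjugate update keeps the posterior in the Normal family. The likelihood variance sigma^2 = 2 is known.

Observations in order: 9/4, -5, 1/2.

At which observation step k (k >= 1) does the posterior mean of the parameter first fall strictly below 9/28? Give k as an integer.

obs 1: x=9/4 → posterior Normal(3/2, 4/5)
obs 2: x=-5 → posterior Normal(-5/14, 4/7)
obs 3: x=1/2 → posterior Normal(-1/6, 4/9)

k = 2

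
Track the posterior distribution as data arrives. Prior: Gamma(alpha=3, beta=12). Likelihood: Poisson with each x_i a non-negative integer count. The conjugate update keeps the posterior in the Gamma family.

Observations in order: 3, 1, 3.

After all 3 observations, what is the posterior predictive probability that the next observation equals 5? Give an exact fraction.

577227041015625/576460752303423488

obs 1: x=3 → posterior Gamma(6, 13)
obs 2: x=1 → posterior Gamma(7, 14)
obs 3: x=3 → posterior Gamma(10, 15)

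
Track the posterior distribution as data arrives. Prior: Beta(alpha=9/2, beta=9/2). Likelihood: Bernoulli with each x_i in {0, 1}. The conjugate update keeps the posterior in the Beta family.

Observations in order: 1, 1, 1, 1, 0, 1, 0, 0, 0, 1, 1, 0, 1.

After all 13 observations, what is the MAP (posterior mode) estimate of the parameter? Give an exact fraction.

23/40

obs 1: x=1 → posterior Beta(11/2, 9/2)
obs 2: x=1 → posterior Beta(13/2, 9/2)
obs 3: x=1 → posterior Beta(15/2, 9/2)
obs 4: x=1 → posterior Beta(17/2, 9/2)
obs 5: x=0 → posterior Beta(17/2, 11/2)
obs 6: x=1 → posterior Beta(19/2, 11/2)
obs 7: x=0 → posterior Beta(19/2, 13/2)
obs 8: x=0 → posterior Beta(19/2, 15/2)
obs 9: x=0 → posterior Beta(19/2, 17/2)
obs 10: x=1 → posterior Beta(21/2, 17/2)
obs 11: x=1 → posterior Beta(23/2, 17/2)
obs 12: x=0 → posterior Beta(23/2, 19/2)
obs 13: x=1 → posterior Beta(25/2, 19/2)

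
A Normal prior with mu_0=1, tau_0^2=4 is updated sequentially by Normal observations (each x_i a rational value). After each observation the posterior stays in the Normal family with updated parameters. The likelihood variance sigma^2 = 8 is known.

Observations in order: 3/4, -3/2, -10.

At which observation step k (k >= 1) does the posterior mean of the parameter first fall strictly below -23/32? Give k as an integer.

obs 1: x=3/4 → posterior Normal(11/12, 8/3)
obs 2: x=-3/2 → posterior Normal(5/16, 2)
obs 3: x=-10 → posterior Normal(-7/4, 8/5)

k = 3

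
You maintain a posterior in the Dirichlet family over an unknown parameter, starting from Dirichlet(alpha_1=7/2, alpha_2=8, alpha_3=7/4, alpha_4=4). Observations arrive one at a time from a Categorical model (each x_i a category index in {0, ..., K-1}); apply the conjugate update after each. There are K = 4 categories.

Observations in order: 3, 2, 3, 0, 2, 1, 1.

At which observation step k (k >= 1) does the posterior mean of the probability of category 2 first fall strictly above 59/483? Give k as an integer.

obs 1: x=3 → posterior Dirichlet(7/2, 8, 7/4, 5)
obs 2: x=2 → posterior Dirichlet(7/2, 8, 11/4, 5)
obs 3: x=3 → posterior Dirichlet(7/2, 8, 11/4, 6)
obs 4: x=0 → posterior Dirichlet(9/2, 8, 11/4, 6)
obs 5: x=2 → posterior Dirichlet(9/2, 8, 15/4, 6)
obs 6: x=1 → posterior Dirichlet(9/2, 9, 15/4, 6)
obs 7: x=1 → posterior Dirichlet(9/2, 10, 15/4, 6)

k = 2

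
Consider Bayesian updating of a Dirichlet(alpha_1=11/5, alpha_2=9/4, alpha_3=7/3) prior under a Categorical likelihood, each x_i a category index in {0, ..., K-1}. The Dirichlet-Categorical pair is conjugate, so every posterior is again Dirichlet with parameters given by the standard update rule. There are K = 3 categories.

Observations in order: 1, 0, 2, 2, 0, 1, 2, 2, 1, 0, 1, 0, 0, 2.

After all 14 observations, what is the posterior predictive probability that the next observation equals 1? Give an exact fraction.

obs 1: x=1 → posterior Dirichlet(11/5, 13/4, 7/3)
obs 2: x=0 → posterior Dirichlet(16/5, 13/4, 7/3)
obs 3: x=2 → posterior Dirichlet(16/5, 13/4, 10/3)
obs 4: x=2 → posterior Dirichlet(16/5, 13/4, 13/3)
obs 5: x=0 → posterior Dirichlet(21/5, 13/4, 13/3)
obs 6: x=1 → posterior Dirichlet(21/5, 17/4, 13/3)
obs 7: x=2 → posterior Dirichlet(21/5, 17/4, 16/3)
obs 8: x=2 → posterior Dirichlet(21/5, 17/4, 19/3)
obs 9: x=1 → posterior Dirichlet(21/5, 21/4, 19/3)
obs 10: x=0 → posterior Dirichlet(26/5, 21/4, 19/3)
obs 11: x=1 → posterior Dirichlet(26/5, 25/4, 19/3)
obs 12: x=0 → posterior Dirichlet(31/5, 25/4, 19/3)
obs 13: x=0 → posterior Dirichlet(36/5, 25/4, 19/3)
obs 14: x=2 → posterior Dirichlet(36/5, 25/4, 22/3)

375/1247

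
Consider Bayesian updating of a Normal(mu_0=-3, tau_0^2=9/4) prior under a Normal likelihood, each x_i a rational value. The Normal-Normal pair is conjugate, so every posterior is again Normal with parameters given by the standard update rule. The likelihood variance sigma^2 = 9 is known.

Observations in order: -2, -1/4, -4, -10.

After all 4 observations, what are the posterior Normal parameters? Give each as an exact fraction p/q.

obs 1: x=-2 → posterior Normal(-14/5, 9/5)
obs 2: x=-1/4 → posterior Normal(-19/8, 3/2)
obs 3: x=-4 → posterior Normal(-73/28, 9/7)
obs 4: x=-10 → posterior Normal(-113/32, 9/8)

mu_0=-113/32, tau_0^2=9/8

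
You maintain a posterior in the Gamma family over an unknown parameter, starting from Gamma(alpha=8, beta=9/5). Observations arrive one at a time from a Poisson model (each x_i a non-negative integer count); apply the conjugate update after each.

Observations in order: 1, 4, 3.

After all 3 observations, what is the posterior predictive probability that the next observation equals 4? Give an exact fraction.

29352402431064520639119360000/176994576151109753197786640401

obs 1: x=1 → posterior Gamma(9, 14/5)
obs 2: x=4 → posterior Gamma(13, 19/5)
obs 3: x=3 → posterior Gamma(16, 24/5)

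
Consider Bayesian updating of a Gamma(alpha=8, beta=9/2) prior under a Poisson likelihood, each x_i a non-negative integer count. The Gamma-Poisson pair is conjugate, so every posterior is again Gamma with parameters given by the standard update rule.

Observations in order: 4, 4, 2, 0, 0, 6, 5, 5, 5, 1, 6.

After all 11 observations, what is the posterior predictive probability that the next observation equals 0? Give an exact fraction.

obs 1: x=4 → posterior Gamma(12, 11/2)
obs 2: x=4 → posterior Gamma(16, 13/2)
obs 3: x=2 → posterior Gamma(18, 15/2)
obs 4: x=0 → posterior Gamma(18, 17/2)
obs 5: x=0 → posterior Gamma(18, 19/2)
obs 6: x=6 → posterior Gamma(24, 21/2)
obs 7: x=5 → posterior Gamma(29, 23/2)
obs 8: x=5 → posterior Gamma(34, 25/2)
obs 9: x=5 → posterior Gamma(39, 27/2)
obs 10: x=1 → posterior Gamma(40, 29/2)
obs 11: x=6 → posterior Gamma(46, 31/2)

400532642961838505304216279643757680982449007140881775322406063842881/7106262310538694091446933983643984855708063941449805122243530972344769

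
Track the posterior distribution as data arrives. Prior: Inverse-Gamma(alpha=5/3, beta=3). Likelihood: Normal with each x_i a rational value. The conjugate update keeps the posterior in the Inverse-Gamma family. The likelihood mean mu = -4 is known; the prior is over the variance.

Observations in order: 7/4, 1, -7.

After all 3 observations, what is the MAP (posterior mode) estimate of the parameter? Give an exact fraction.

obs 1: x=7/4 → posterior Inverse-Gamma(13/6, 625/32)
obs 2: x=1 → posterior Inverse-Gamma(8/3, 1025/32)
obs 3: x=-7 → posterior Inverse-Gamma(19/6, 1169/32)

3507/400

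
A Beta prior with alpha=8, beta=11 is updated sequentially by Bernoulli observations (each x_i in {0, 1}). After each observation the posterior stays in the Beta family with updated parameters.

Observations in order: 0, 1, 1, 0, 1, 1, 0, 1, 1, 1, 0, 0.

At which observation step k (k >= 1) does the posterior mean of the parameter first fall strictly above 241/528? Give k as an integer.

obs 1: x=0 → posterior Beta(8, 12)
obs 2: x=1 → posterior Beta(9, 12)
obs 3: x=1 → posterior Beta(10, 12)
obs 4: x=0 → posterior Beta(10, 13)
obs 5: x=1 → posterior Beta(11, 13)
obs 6: x=1 → posterior Beta(12, 13)
obs 7: x=0 → posterior Beta(12, 14)
obs 8: x=1 → posterior Beta(13, 14)
obs 9: x=1 → posterior Beta(14, 14)
obs 10: x=1 → posterior Beta(15, 14)
obs 11: x=0 → posterior Beta(15, 15)
obs 12: x=0 → posterior Beta(15, 16)

k = 5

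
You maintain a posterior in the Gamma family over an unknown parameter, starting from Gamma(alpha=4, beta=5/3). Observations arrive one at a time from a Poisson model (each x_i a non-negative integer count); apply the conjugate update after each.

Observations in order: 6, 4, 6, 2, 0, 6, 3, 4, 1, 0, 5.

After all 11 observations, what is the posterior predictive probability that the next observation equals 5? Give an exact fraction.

427499316872587474521267535684276530271381987965327302969401364044578816/3760742104414322890196373752543826279660942619486917075375196149018545801

obs 1: x=6 → posterior Gamma(10, 8/3)
obs 2: x=4 → posterior Gamma(14, 11/3)
obs 3: x=6 → posterior Gamma(20, 14/3)
obs 4: x=2 → posterior Gamma(22, 17/3)
obs 5: x=0 → posterior Gamma(22, 20/3)
obs 6: x=6 → posterior Gamma(28, 23/3)
obs 7: x=3 → posterior Gamma(31, 26/3)
obs 8: x=4 → posterior Gamma(35, 29/3)
obs 9: x=1 → posterior Gamma(36, 32/3)
obs 10: x=0 → posterior Gamma(36, 35/3)
obs 11: x=5 → posterior Gamma(41, 38/3)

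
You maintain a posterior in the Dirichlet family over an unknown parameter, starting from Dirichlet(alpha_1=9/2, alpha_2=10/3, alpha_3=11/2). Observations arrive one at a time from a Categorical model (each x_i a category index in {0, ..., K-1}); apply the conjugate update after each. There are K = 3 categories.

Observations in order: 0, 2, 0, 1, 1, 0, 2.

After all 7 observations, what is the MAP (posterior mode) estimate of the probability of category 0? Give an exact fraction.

3/8

obs 1: x=0 → posterior Dirichlet(11/2, 10/3, 11/2)
obs 2: x=2 → posterior Dirichlet(11/2, 10/3, 13/2)
obs 3: x=0 → posterior Dirichlet(13/2, 10/3, 13/2)
obs 4: x=1 → posterior Dirichlet(13/2, 13/3, 13/2)
obs 5: x=1 → posterior Dirichlet(13/2, 16/3, 13/2)
obs 6: x=0 → posterior Dirichlet(15/2, 16/3, 13/2)
obs 7: x=2 → posterior Dirichlet(15/2, 16/3, 15/2)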